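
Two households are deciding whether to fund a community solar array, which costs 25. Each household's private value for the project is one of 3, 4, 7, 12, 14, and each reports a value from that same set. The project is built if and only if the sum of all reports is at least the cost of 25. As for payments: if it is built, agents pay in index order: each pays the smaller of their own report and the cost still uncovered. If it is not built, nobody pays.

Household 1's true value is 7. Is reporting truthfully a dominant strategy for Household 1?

Yes

Check each profile of the others' reports and compare truth against every alternative report.
Others report (3): truth gives 0, best alternative gives 0.
Others report (4): truth gives 0, best alternative gives 0.
Others report (7): truth gives 0, best alternative gives 0.
Others report (12): truth gives 0, best alternative gives 0.
Others report (14): truth gives 0, best alternative gives 0.
In every case the truthful report is at least as good as any alternative, so it is a dominant strategy.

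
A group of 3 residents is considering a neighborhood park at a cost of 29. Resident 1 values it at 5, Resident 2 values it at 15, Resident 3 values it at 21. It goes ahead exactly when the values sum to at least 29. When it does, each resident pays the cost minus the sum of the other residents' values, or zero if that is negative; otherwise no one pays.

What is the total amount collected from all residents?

Total value 41 ≥ cost 29, so it is built.
Resident 1: others sum to 36; max(0, 29 - 36) = 0.
Resident 2: others sum to 26; max(0, 29 - 26) = 3.
Resident 3: others sum to 20; max(0, 29 - 20) = 9.
Total collected = 0 + 3 + 9 = 12.

12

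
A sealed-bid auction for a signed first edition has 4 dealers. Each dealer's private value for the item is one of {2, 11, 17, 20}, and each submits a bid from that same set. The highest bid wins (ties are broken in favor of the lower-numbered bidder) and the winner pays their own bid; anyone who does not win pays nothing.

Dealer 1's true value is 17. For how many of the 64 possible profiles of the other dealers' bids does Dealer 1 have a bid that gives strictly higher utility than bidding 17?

Others bid (2, 2, 2): truth gives 0; bid 2 gives 15 > 0. Violating.
Others bid (2, 2, 11): truth gives 0; bid 11 gives 6 > 0. Violating.
Others bid (2, 11, 2): truth gives 0; bid 11 gives 6 > 0. Violating.
Others bid (2, 11, 11): truth gives 0; bid 11 gives 6 > 0. Violating.
Others bid (2, 2, 17): truth gives 0; no alternative beats it.
Others bid (2, 2, 20): truth gives 0; no alternative beats it.
(Checking all 64 profiles: 8 have a profitable deviation, 56 do not.)

8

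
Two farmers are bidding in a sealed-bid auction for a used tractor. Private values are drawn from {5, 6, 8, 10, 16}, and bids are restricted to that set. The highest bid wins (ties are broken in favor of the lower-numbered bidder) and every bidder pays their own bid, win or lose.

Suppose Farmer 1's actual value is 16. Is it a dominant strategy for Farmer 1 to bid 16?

Consider the case where Farmer 2 bids 5.
Truthful bid 16: wins, pays 16, utility 16 - 16 = 0.
Bid 5 instead: wins, pays 5, utility 16 - 5 = 11.
Since 11 > 0, bidding 5 is strictly better here, so truthful bidding is not dominant.

No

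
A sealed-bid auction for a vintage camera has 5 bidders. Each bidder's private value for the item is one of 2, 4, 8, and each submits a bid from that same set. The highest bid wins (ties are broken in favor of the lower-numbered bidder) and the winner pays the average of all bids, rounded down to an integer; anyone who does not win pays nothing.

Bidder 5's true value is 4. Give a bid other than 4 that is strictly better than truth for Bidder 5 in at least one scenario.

Suppose Bidder 1 bids 2, Bidder 2 bids 2, Bidder 3 bids 2 and Bidder 4 bids 4.
Bid 4: loses, pays 0, utility 0.
Bid 8: wins, pays 3, utility 4 - 3 = 1.
So bidding 8 beats truth here (1 > 0).

8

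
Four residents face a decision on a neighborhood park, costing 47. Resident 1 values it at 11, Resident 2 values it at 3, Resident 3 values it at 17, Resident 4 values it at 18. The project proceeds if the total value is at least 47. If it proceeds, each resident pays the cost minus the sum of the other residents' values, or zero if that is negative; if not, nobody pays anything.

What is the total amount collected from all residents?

Total value 49 ≥ cost 47, so it is built.
Resident 1: others sum to 38; max(0, 47 - 38) = 9.
Resident 2: others sum to 46; max(0, 47 - 46) = 1.
Resident 3: others sum to 32; max(0, 47 - 32) = 15.
Resident 4: others sum to 31; max(0, 47 - 31) = 16.
Total collected = 9 + 1 + 15 + 16 = 41.

41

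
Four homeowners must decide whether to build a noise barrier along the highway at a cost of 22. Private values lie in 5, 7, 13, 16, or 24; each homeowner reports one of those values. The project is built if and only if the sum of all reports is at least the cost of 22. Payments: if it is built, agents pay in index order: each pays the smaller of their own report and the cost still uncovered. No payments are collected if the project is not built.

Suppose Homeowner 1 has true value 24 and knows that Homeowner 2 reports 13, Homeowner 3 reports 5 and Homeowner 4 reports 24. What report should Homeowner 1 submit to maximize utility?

5

Report 5: project built, pays 5, utility 24 - 5 = 19.
Report 7: project built, pays 7, utility 24 - 7 = 17.
Report 13: project built, pays 13, utility 24 - 13 = 11.
Report 16: project built, pays 16, utility 24 - 16 = 8.
Report 24: project built, pays 22, utility 24 - 22 = 2.
The best choice is 5 with utility 19.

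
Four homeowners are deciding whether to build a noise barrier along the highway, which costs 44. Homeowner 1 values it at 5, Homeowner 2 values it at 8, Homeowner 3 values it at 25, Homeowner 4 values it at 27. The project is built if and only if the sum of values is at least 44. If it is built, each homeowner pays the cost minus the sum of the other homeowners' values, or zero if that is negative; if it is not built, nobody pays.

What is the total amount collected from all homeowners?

Total value 65 ≥ cost 44, so it is built.
Homeowner 1: others sum to 60; max(0, 44 - 60) = 0.
Homeowner 2: others sum to 57; max(0, 44 - 57) = 0.
Homeowner 3: others sum to 40; max(0, 44 - 40) = 4.
Homeowner 4: others sum to 38; max(0, 44 - 38) = 6.
Total collected = 0 + 0 + 4 + 6 = 10.

10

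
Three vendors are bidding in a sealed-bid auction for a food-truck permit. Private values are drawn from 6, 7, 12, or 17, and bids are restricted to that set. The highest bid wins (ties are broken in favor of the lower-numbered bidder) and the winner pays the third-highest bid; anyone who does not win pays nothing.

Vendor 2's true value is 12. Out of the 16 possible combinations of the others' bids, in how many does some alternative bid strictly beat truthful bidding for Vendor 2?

4

Others bid (6, 17): truth gives 0; bid 17 gives 6 > 0. Violating.
Others bid (7, 17): truth gives 0; bid 17 gives 5 > 0. Violating.
Others bid (12, 6): truth gives 0; bid 17 gives 6 > 0. Violating.
Others bid (12, 7): truth gives 0; bid 17 gives 5 > 0. Violating.
Others bid (6, 6): truth gives 6; no alternative beats it.
Others bid (6, 7): truth gives 6; no alternative beats it.
(Checking all 16 profiles: 4 have a profitable deviation, 12 do not.)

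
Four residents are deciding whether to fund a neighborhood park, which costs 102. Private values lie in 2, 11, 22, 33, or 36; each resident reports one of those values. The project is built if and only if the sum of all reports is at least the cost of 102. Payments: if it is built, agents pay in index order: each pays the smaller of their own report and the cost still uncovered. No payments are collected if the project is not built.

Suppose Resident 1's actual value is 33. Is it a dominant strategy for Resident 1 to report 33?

No

Consider the case where Resident 2 reports 11, Resident 3 reports 33 and Resident 4 reports 36.
Truthful report 33: project built, pays 33, utility 33 - 33 = 0.
Report 22 instead: project built, pays 22, utility 33 - 22 = 11.
Since 11 > 0, reporting 22 is strictly better here, so truthful reporting is not dominant.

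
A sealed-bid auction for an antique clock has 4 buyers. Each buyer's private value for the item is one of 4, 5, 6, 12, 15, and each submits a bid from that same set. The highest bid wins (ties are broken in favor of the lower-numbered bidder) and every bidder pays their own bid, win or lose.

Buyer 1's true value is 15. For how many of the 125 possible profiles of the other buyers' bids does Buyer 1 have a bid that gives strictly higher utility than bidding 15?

64

Others bid (4, 4, 4): truth gives 0; bid 4 gives 11 > 0. Violating.
Others bid (4, 4, 5): truth gives 0; bid 5 gives 10 > 0. Violating.
Others bid (4, 4, 6): truth gives 0; bid 6 gives 9 > 0. Violating.
Others bid (4, 4, 12): truth gives 0; bid 12 gives 3 > 0. Violating.
Others bid (4, 4, 15): truth gives 0; no alternative beats it.
Others bid (4, 5, 15): truth gives 0; no alternative beats it.
(Checking all 125 profiles: 64 have a profitable deviation, 61 do not.)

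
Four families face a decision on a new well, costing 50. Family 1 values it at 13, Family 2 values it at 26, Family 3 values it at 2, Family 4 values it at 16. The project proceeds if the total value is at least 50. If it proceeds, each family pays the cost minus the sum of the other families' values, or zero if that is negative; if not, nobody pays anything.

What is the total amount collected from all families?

Total value 57 ≥ cost 50, so it is built.
Family 1: others sum to 44; max(0, 50 - 44) = 6.
Family 2: others sum to 31; max(0, 50 - 31) = 19.
Family 3: others sum to 55; max(0, 50 - 55) = 0.
Family 4: others sum to 41; max(0, 50 - 41) = 9.
Total collected = 6 + 19 + 0 + 9 = 34.

34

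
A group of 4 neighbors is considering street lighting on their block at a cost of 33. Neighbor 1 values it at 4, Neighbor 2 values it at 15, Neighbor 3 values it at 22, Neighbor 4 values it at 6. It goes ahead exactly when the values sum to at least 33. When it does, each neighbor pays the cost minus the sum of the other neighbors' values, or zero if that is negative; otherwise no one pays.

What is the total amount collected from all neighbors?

Total value 47 ≥ cost 33, so it is built.
Neighbor 1: others sum to 43; max(0, 33 - 43) = 0.
Neighbor 2: others sum to 32; max(0, 33 - 32) = 1.
Neighbor 3: others sum to 25; max(0, 33 - 25) = 8.
Neighbor 4: others sum to 41; max(0, 33 - 41) = 0.
Total collected = 0 + 1 + 8 + 0 = 9.

9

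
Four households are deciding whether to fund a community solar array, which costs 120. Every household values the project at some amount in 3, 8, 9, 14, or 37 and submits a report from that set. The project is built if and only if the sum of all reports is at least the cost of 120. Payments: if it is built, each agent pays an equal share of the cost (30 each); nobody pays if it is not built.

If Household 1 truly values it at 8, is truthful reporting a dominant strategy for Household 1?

Yes

Check each profile of the others' reports and compare truth against every alternative report.
Others report (3, 3, 3): truth gives 0, best alternative gives 0.
Others report (3, 3, 8): truth gives 0, best alternative gives 0.
Others report (3, 3, 9): truth gives 0, best alternative gives 0.
Others report (3, 3, 14): truth gives 0, best alternative gives 0.
Others report (3, 3, 37): truth gives 0, best alternative gives 0.
Others report (3, 8, 3): truth gives 0, best alternative gives 0.
(Remaining 119 profiles checked similarly; truth is weakly best in each.)
In every case the truthful report is at least as good as any alternative, so it is a dominant strategy.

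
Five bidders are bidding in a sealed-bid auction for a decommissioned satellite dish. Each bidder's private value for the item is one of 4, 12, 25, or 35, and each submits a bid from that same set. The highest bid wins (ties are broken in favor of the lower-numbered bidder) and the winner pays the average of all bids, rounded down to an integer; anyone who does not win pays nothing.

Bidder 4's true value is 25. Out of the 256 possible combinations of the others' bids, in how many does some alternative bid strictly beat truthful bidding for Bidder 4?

Others bid (4, 4, 4, 4): truth gives 17; bid 12 gives 20 > 17. Violating.
Others bid (4, 4, 4, 12): truth gives 16; bid 12 gives 18 > 16. Violating.
Others bid (4, 4, 4, 35): truth gives 0; bid 35 gives 9 > 0. Violating.
Others bid (4, 4, 12, 35): truth gives 0; bid 35 gives 7 > 0. Violating.
Others bid (4, 4, 4, 25): truth gives 13; no alternative beats it.
Others bid (4, 4, 12, 4): truth gives 16; no alternative beats it.
(Checking all 256 profiles: 81 have a profitable deviation, 175 do not.)

81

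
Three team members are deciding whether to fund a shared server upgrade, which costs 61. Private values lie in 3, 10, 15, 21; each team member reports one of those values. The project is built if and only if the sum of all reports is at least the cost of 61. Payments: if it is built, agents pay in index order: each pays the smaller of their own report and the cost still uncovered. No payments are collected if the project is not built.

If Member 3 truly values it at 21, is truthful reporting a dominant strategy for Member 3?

Yes

Check each profile of the others' reports and compare truth against every alternative report.
Others report (21, 21): truth gives 2, best alternative gives 0.
Others report (3, 3): truth gives 0, best alternative gives 0.
Others report (3, 10): truth gives 0, best alternative gives 0.
Others report (3, 15): truth gives 0, best alternative gives 0.
Others report (3, 21): truth gives 0, best alternative gives 0.
Others report (10, 3): truth gives 0, best alternative gives 0.
(Remaining 10 profiles checked similarly; truth is weakly best in each.)
In every case the truthful report is at least as good as any alternative, so it is a dominant strategy.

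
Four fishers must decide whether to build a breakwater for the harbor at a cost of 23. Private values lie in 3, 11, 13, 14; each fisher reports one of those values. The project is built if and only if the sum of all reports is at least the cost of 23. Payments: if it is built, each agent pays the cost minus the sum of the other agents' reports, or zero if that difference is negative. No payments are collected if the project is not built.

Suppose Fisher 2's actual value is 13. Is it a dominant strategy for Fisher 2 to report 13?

Yes

Check each profile of the others' reports and compare truth against every alternative report.
Others report (3, 11, 11): truth gives 13, best alternative gives 13.
Others report (3, 11, 13): truth gives 13, best alternative gives 13.
Others report (3, 11, 14): truth gives 13, best alternative gives 13.
Others report (3, 13, 11): truth gives 13, best alternative gives 13.
Others report (3, 13, 13): truth gives 13, best alternative gives 13.
Others report (3, 13, 14): truth gives 13, best alternative gives 13.
(Remaining 58 profiles checked similarly; truth is weakly best in each.)
In every case the truthful report is at least as good as any alternative, so it is a dominant strategy.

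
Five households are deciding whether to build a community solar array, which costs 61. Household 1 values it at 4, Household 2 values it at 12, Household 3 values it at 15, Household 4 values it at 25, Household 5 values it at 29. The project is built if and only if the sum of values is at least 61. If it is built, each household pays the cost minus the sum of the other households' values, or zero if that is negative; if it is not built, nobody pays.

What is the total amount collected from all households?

6

Total value 85 ≥ cost 61, so it is built.
Household 1: others sum to 81; max(0, 61 - 81) = 0.
Household 2: others sum to 73; max(0, 61 - 73) = 0.
Household 3: others sum to 70; max(0, 61 - 70) = 0.
Household 4: others sum to 60; max(0, 61 - 60) = 1.
Household 5: others sum to 56; max(0, 61 - 56) = 5.
Total collected = 0 + 0 + 0 + 1 + 5 = 6.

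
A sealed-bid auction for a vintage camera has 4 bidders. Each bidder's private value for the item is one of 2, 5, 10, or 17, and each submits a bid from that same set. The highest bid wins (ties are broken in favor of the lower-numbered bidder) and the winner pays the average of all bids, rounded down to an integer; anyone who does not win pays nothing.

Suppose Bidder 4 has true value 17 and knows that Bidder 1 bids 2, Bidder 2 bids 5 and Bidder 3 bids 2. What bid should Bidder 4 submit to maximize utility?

Bid 2: loses, pays 0, utility 0.
Bid 5: loses, pays 0, utility 0.
Bid 10: wins, pays 4, utility 17 - 4 = 13.
Bid 17: wins, pays 6, utility 17 - 6 = 11.
The best choice is 10 with utility 13.

10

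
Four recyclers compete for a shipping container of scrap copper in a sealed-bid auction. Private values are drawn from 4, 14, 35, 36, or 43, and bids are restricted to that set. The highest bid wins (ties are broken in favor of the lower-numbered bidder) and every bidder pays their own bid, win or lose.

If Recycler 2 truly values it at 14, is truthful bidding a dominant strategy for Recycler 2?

No

Consider the case where Recycler 1 bids 4, Recycler 3 bids 4 and Recycler 4 bids 35.
Truthful bid 14: loses but pays 14, utility -14.
Bid 4 instead: loses but pays 4, utility -4.
Since -4 > -14, bidding 4 is strictly better here, so truthful bidding is not dominant.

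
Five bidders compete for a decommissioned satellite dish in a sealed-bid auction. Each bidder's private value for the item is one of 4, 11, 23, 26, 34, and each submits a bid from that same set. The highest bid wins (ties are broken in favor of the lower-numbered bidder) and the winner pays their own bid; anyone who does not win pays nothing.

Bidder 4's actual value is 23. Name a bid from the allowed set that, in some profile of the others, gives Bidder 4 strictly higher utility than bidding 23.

11

Suppose Bidder 1 bids 4, Bidder 2 bids 4, Bidder 3 bids 4 and Bidder 5 bids 4.
Bid 23: wins, pays 23, utility 23 - 23 = 0.
Bid 11: wins, pays 11, utility 23 - 11 = 12.
So bidding 11 beats truth here (12 > 0).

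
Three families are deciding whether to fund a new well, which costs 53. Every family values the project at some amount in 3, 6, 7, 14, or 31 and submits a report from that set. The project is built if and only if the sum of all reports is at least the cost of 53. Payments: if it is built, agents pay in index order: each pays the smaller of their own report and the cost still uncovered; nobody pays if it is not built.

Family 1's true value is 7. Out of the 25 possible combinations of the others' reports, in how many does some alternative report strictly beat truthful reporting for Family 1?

Others report (31, 31): truth gives 0; report 3 gives 4 > 0. Violating.
Others report (3, 3): truth gives 0; no alternative beats it.
Others report (3, 6): truth gives 0; no alternative beats it.
(Checking all 25 profiles: 1 has a profitable deviation, 24 do not.)

1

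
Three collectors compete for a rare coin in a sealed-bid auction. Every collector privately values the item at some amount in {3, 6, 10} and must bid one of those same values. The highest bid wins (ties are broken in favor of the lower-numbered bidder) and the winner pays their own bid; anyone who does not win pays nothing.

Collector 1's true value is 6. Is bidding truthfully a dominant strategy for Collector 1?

No

Consider the case where Collector 2 bids 3 and Collector 3 bids 3.
Truthful bid 6: wins, pays 6, utility 6 - 6 = 0.
Bid 3 instead: wins, pays 3, utility 6 - 3 = 3.
Since 3 > 0, bidding 3 is strictly better here, so truthful bidding is not dominant.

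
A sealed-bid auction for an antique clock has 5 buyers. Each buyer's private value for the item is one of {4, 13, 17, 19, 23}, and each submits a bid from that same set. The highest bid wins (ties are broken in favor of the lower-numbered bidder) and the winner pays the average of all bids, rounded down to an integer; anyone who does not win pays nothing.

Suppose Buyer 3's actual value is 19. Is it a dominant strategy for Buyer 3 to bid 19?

Consider the case where Buyer 1 bids 4, Buyer 2 bids 4, Buyer 4 bids 4 and Buyer 5 bids 4.
Truthful bid 19: wins, pays 7, utility 19 - 7 = 12.
Bid 13 instead: wins, pays 5, utility 19 - 5 = 14.
Since 14 > 12, bidding 13 is strictly better here, so truthful bidding is not dominant.

No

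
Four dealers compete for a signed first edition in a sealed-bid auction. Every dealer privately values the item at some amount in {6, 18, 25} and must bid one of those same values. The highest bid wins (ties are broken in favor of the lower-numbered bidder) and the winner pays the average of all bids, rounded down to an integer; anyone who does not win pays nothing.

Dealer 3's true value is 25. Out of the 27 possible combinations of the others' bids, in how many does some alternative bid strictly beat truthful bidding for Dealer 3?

2

Others bid (6, 6, 6): truth gives 15; bid 18 gives 16 > 15. Violating.
Others bid (6, 6, 18): truth gives 12; bid 18 gives 13 > 12. Violating.
Others bid (6, 6, 25): truth gives 10; no alternative beats it.
Others bid (6, 18, 6): truth gives 12; no alternative beats it.
(Checking all 27 profiles: 2 have a profitable deviation, 25 do not.)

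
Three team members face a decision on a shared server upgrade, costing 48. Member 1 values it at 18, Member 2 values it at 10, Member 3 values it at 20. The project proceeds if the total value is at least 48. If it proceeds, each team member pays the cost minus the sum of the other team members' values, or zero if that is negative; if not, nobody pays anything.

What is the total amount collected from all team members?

Total value 48 ≥ cost 48, so it is built.
Member 1: others sum to 30; max(0, 48 - 30) = 18.
Member 2: others sum to 38; max(0, 48 - 38) = 10.
Member 3: others sum to 28; max(0, 48 - 28) = 20.
Total collected = 18 + 10 + 20 = 48.

48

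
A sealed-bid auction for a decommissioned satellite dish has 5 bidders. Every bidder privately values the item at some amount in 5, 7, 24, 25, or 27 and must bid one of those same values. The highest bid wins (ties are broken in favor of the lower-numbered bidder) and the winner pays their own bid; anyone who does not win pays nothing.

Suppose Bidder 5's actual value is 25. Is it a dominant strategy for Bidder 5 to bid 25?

Consider the case where Bidder 1 bids 5, Bidder 2 bids 5, Bidder 3 bids 5 and Bidder 4 bids 5.
Truthful bid 25: wins, pays 25, utility 25 - 25 = 0.
Bid 7 instead: wins, pays 7, utility 25 - 7 = 18.
Since 18 > 0, bidding 7 is strictly better here, so truthful bidding is not dominant.

No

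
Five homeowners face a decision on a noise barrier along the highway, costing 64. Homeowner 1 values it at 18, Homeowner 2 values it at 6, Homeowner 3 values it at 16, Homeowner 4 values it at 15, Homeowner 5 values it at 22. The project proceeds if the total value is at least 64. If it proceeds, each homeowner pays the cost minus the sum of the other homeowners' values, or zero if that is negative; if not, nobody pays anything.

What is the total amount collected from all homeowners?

Total value 77 ≥ cost 64, so it is built.
Homeowner 1: others sum to 59; max(0, 64 - 59) = 5.
Homeowner 2: others sum to 71; max(0, 64 - 71) = 0.
Homeowner 3: others sum to 61; max(0, 64 - 61) = 3.
Homeowner 4: others sum to 62; max(0, 64 - 62) = 2.
Homeowner 5: others sum to 55; max(0, 64 - 55) = 9.
Total collected = 5 + 0 + 3 + 2 + 9 = 19.

19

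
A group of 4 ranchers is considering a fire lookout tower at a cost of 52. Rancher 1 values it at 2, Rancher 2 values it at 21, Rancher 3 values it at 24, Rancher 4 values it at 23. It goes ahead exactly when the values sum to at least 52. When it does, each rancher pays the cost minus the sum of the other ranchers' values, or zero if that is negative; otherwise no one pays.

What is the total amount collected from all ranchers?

Total value 70 ≥ cost 52, so it is built.
Rancher 1: others sum to 68; max(0, 52 - 68) = 0.
Rancher 2: others sum to 49; max(0, 52 - 49) = 3.
Rancher 3: others sum to 46; max(0, 52 - 46) = 6.
Rancher 4: others sum to 47; max(0, 52 - 47) = 5.
Total collected = 0 + 3 + 6 + 5 = 14.

14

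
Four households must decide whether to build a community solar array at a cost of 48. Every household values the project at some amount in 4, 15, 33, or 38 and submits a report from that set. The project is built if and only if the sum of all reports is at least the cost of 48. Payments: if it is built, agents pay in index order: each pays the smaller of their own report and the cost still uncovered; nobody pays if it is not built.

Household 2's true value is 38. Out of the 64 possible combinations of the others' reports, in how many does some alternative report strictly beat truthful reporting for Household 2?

Others report (4, 4, 15): truth gives 0; report 33 gives 5 > 0. Violating.
Others report (4, 4, 33): truth gives 0; report 15 gives 23 > 0. Violating.
Others report (4, 4, 38): truth gives 0; report 4 gives 34 > 0. Violating.
Others report (4, 15, 4): truth gives 0; report 33 gives 5 > 0. Violating.
Others report (4, 4, 4): truth gives 0; no alternative beats it.
Others report (15, 4, 4): truth gives 5; no alternative beats it.
(Checking all 64 profiles: 61 have a profitable deviation, 3 do not.)

61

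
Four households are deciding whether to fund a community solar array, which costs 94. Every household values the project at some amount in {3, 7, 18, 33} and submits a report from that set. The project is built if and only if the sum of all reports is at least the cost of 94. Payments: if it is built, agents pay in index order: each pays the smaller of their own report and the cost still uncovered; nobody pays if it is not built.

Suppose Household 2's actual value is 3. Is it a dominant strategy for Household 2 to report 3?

Yes

Check each profile of the others' reports and compare truth against every alternative report.
Others report (33, 33, 33): truth gives 0, best alternative gives -4.
Others report (3, 3, 3): truth gives 0, best alternative gives 0.
Others report (3, 3, 7): truth gives 0, best alternative gives 0.
Others report (3, 3, 18): truth gives 0, best alternative gives 0.
Others report (3, 3, 33): truth gives 0, best alternative gives 0.
Others report (3, 7, 3): truth gives 0, best alternative gives 0.
(Remaining 58 profiles checked similarly; truth is weakly best in each.)
In every case the truthful report is at least as good as any alternative, so it is a dominant strategy.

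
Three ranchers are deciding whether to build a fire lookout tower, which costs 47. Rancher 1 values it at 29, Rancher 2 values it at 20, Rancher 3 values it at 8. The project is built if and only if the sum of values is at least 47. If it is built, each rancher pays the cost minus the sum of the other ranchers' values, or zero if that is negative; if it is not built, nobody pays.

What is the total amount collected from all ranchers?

Total value 57 ≥ cost 47, so it is built.
Rancher 1: others sum to 28; max(0, 47 - 28) = 19.
Rancher 2: others sum to 37; max(0, 47 - 37) = 10.
Rancher 3: others sum to 49; max(0, 47 - 49) = 0.
Total collected = 19 + 10 + 0 = 29.

29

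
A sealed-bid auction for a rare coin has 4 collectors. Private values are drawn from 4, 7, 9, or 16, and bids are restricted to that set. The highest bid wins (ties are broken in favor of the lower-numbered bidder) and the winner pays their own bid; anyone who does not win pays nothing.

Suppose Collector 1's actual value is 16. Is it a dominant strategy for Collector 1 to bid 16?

Consider the case where Collector 2 bids 4, Collector 3 bids 4 and Collector 4 bids 4.
Truthful bid 16: wins, pays 16, utility 16 - 16 = 0.
Bid 4 instead: wins, pays 4, utility 16 - 4 = 12.
Since 12 > 0, bidding 4 is strictly better here, so truthful bidding is not dominant.

No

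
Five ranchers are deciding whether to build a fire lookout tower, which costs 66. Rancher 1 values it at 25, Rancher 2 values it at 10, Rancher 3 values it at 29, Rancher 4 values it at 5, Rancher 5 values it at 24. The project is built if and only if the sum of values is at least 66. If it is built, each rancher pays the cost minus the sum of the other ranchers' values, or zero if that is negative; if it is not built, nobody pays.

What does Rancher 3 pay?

Total value 93 ≥ cost 66, so the project is built.
The other ranchers' values sum to 64.
Cost minus that sum is 66 - 64 = 2.

2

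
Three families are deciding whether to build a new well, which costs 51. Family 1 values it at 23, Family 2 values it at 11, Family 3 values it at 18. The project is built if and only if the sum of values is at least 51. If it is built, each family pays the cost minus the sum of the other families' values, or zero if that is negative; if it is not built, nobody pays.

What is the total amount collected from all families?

Total value 52 ≥ cost 51, so it is built.
Family 1: others sum to 29; max(0, 51 - 29) = 22.
Family 2: others sum to 41; max(0, 51 - 41) = 10.
Family 3: others sum to 34; max(0, 51 - 34) = 17.
Total collected = 22 + 10 + 17 = 49.

49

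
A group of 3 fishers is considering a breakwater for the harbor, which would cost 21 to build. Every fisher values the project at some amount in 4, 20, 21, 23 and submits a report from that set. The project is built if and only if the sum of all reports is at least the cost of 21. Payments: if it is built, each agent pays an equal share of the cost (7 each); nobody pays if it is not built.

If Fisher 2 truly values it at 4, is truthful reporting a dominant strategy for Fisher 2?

Yes

Check each profile of the others' reports and compare truth against every alternative report.
Others report (4, 4): truth gives 0, best alternative gives -3.
Others report (4, 20): truth gives -3, best alternative gives -3.
Others report (4, 21): truth gives -3, best alternative gives -3.
Others report (4, 23): truth gives -3, best alternative gives -3.
Others report (20, 4): truth gives -3, best alternative gives -3.
Others report (20, 20): truth gives -3, best alternative gives -3.
(Remaining 10 profiles checked similarly; truth is weakly best in each.)
In every case the truthful report is at least as good as any alternative, so it is a dominant strategy.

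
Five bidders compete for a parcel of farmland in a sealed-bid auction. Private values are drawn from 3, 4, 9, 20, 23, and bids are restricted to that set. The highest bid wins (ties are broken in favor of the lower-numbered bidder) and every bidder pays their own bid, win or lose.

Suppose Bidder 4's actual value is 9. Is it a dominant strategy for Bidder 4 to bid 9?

Consider the case where Bidder 1 bids 3, Bidder 2 bids 3, Bidder 3 bids 3 and Bidder 5 bids 3.
Truthful bid 9: wins, pays 9, utility 9 - 9 = 0.
Bid 4 instead: wins, pays 4, utility 9 - 4 = 5.
Since 5 > 0, bidding 4 is strictly better here, so truthful bidding is not dominant.

No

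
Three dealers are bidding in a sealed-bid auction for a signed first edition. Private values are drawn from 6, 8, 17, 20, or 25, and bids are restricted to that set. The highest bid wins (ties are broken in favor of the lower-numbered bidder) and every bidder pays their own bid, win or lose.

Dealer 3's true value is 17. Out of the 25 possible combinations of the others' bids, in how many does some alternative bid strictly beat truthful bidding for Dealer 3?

22

Others bid (6, 6): truth gives 0; bid 8 gives 9 > 0. Violating.
Others bid (6, 17): truth gives -17; bid 20 gives -3 > -17. Violating.
Others bid (6, 20): truth gives -17; bid 6 gives -6 > -17. Violating.
Others bid (6, 25): truth gives -17; bid 6 gives -6 > -17. Violating.
Others bid (6, 8): truth gives 0; no alternative beats it.
Others bid (8, 6): truth gives 0; no alternative beats it.
(Checking all 25 profiles: 22 have a profitable deviation, 3 do not.)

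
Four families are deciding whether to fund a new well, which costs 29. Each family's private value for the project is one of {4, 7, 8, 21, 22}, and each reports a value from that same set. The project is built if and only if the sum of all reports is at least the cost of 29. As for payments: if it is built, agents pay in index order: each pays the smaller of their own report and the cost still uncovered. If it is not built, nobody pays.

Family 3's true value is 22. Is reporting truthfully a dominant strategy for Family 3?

No

Consider the case where Family 1 reports 4, Family 2 reports 4 and Family 4 reports 21.
Truthful report 22: project built, pays 21, utility 22 - 21 = 1.
Report 4 instead: project built, pays 4, utility 22 - 4 = 18.
Since 18 > 1, reporting 4 is strictly better here, so truthful reporting is not dominant.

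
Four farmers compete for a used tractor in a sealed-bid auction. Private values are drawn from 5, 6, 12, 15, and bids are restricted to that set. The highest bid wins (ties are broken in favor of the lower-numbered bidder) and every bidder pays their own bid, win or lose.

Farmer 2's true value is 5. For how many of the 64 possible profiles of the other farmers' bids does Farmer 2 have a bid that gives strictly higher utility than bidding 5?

4

Others bid (5, 5, 5): truth gives -5; bid 6 gives -1 > -5. Violating.
Others bid (5, 5, 6): truth gives -5; bid 6 gives -1 > -5. Violating.
Others bid (5, 6, 5): truth gives -5; bid 6 gives -1 > -5. Violating.
Others bid (5, 6, 6): truth gives -5; bid 6 gives -1 > -5. Violating.
Others bid (5, 5, 12): truth gives -5; no alternative beats it.
Others bid (5, 5, 15): truth gives -5; no alternative beats it.
(Checking all 64 profiles: 4 have a profitable deviation, 60 do not.)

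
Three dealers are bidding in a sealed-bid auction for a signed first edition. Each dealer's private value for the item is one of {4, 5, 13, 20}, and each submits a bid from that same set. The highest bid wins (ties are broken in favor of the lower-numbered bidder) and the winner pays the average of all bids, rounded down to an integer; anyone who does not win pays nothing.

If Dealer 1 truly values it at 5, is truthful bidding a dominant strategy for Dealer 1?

Yes

Check each profile of the others' bids and compare truth against every alternative bid.
Others bid (4, 5): truth gives 1, best alternative gives 0.
Others bid (5, 4): truth gives 1, best alternative gives 0.
Others bid (4, 4): truth gives 1, best alternative gives 1.
Others bid (4, 13): truth gives 0, best alternative gives 0.
Others bid (4, 20): truth gives 0, best alternative gives 0.
Others bid (5, 5): truth gives 0, best alternative gives 0.
(Remaining 10 profiles checked similarly; truth is weakly best in each.)
In every case the truthful bid is at least as good as any alternative, so it is a dominant strategy.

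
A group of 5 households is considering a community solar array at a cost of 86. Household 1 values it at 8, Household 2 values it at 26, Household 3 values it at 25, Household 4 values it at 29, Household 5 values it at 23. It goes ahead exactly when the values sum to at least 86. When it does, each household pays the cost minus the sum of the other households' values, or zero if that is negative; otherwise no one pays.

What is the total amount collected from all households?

Total value 111 ≥ cost 86, so it is built.
Household 1: others sum to 103; max(0, 86 - 103) = 0.
Household 2: others sum to 85; max(0, 86 - 85) = 1.
Household 3: others sum to 86; max(0, 86 - 86) = 0.
Household 4: others sum to 82; max(0, 86 - 82) = 4.
Household 5: others sum to 88; max(0, 86 - 88) = 0.
Total collected = 0 + 1 + 0 + 4 + 0 = 5.

5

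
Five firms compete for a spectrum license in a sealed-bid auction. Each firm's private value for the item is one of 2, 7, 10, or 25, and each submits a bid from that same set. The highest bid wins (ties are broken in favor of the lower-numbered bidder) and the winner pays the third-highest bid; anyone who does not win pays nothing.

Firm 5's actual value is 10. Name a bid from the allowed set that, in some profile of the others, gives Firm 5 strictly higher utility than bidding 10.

25

Suppose Firm 1 bids 2, Firm 2 bids 2, Firm 3 bids 2 and Firm 4 bids 10.
Bid 10: loses, pays 0, utility 0.
Bid 25: wins, pays 2, utility 10 - 2 = 8.
So bidding 25 beats truth here (8 > 0).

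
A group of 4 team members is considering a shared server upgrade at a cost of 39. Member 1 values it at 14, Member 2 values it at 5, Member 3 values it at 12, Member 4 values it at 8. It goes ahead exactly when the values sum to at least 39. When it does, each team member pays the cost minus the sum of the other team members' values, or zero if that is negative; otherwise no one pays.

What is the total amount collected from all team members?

39

Total value 39 ≥ cost 39, so it is built.
Member 1: others sum to 25; max(0, 39 - 25) = 14.
Member 2: others sum to 34; max(0, 39 - 34) = 5.
Member 3: others sum to 27; max(0, 39 - 27) = 12.
Member 4: others sum to 31; max(0, 39 - 31) = 8.
Total collected = 14 + 5 + 12 + 8 = 39.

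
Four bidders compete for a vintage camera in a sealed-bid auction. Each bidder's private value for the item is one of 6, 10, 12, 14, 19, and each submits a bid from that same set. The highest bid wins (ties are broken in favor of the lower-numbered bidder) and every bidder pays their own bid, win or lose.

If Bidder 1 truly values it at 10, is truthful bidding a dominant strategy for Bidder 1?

No

Consider the case where Bidder 2 bids 6, Bidder 3 bids 6 and Bidder 4 bids 6.
Truthful bid 10: wins, pays 10, utility 10 - 10 = 0.
Bid 6 instead: wins, pays 6, utility 10 - 6 = 4.
Since 4 > 0, bidding 6 is strictly better here, so truthful bidding is not dominant.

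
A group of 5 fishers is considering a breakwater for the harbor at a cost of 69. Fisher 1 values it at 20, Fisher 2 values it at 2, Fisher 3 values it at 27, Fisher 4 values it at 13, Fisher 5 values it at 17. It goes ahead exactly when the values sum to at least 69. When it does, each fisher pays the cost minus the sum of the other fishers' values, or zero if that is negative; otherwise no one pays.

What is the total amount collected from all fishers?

Total value 79 ≥ cost 69, so it is built.
Fisher 1: others sum to 59; max(0, 69 - 59) = 10.
Fisher 2: others sum to 77; max(0, 69 - 77) = 0.
Fisher 3: others sum to 52; max(0, 69 - 52) = 17.
Fisher 4: others sum to 66; max(0, 69 - 66) = 3.
Fisher 5: others sum to 62; max(0, 69 - 62) = 7.
Total collected = 10 + 0 + 17 + 3 + 7 = 37.

37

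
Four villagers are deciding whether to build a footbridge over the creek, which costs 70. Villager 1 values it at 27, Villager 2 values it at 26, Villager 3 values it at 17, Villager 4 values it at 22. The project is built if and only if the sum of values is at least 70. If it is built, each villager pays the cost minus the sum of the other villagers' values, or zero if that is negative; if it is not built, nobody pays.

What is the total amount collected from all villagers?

Total value 92 ≥ cost 70, so it is built.
Villager 1: others sum to 65; max(0, 70 - 65) = 5.
Villager 2: others sum to 66; max(0, 70 - 66) = 4.
Villager 3: others sum to 75; max(0, 70 - 75) = 0.
Villager 4: others sum to 70; max(0, 70 - 70) = 0.
Total collected = 5 + 4 + 0 + 0 = 9.

9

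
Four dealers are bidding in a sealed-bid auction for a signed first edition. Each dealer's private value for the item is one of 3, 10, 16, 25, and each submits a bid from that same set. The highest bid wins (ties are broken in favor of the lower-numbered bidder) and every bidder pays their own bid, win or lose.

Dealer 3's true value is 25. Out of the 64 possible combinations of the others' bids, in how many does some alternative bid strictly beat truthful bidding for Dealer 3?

40

Others bid (3, 3, 3): truth gives 0; bid 10 gives 15 > 0. Violating.
Others bid (3, 3, 10): truth gives 0; bid 10 gives 15 > 0. Violating.
Others bid (3, 3, 16): truth gives 0; bid 16 gives 9 > 0. Violating.
Others bid (3, 10, 3): truth gives 0; bid 16 gives 9 > 0. Violating.
Others bid (3, 3, 25): truth gives 0; no alternative beats it.
Others bid (3, 10, 25): truth gives 0; no alternative beats it.
(Checking all 64 profiles: 40 have a profitable deviation, 24 do not.)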